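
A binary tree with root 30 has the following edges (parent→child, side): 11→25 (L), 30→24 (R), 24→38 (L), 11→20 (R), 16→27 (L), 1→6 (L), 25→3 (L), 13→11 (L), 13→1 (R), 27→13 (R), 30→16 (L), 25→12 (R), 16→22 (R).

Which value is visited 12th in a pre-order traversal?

Pre-order visits the node, then its left subtree, then its right subtree.
Visit 30.
At 30: go left to 16.
  Visit 16.
  At 16: go left to 27.
    Visit 27.
    At 27: no left child.
    At 27: go right to 13.
      Visit 13.
      At 13: go left to 11.
        Visit 11.
        At 11: go left to 25.
          Visit 25.
          At 25: go left to 3.
            3 is a leaf — visit 3.
          At 25: go right to 12.
            12 is a leaf — visit 12.
        At 11: go right to 20.
          20 is a leaf — visit 20.
      At 13: go right to 1.
        Visit 1.
        At 1: go left to 6.
          6 is a leaf — visit 6.
        At 1: no right child.
  At 16: go right to 22.
    22 is a leaf — visit 22.
At 30: go right to 24.
  Visit 24.
  At 24: go left to 38.
    38 is a leaf — visit 38.
  At 24: no right child.
Full pre-order sequence: 30, 16, 27, 13, 11, 25, 3, 12, 20, 1, 6, 22, 24, 38.

22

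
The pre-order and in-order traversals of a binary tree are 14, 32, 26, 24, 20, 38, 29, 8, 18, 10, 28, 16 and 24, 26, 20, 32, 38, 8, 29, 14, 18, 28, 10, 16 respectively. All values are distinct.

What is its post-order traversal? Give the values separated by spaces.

24 20 26 8 29 38 32 28 16 10 18 14

The first element of pre-order is the root; it splits in-order into left and right subtrees.
Root 14: left subtree has 7 nodes {24, 26, 20, 32, 38, 8, 29}, right has 4 {18, 28, 10, 16}.
  Root 32: left subtree has 3 nodes {24, 26, 20}, right has 3 {38, 8, 29}.
    Root 26: left subtree has 1 node {24}, right has 1 {20}.
    Root 38: left subtree has 0 nodes { }, right has 2 {8, 29}.
      Root 29: left subtree has 1 node {8}, right has 0 { }.
  Root 18: left subtree has 0 nodes { }, right has 3 {28, 10, 16}.
    Root 10: left subtree has 1 node {28}, right has 1 {16}.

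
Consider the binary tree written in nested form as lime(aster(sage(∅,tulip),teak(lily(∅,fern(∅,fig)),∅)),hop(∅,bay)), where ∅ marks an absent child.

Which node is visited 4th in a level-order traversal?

Level-order visits nodes level by level from the root, left to right within each level.
Level 0: lime
Level 1: aster, hop
Level 2: sage, teak, bay
Level 3: tulip, lily
Level 4: fern
Level 5: fig
Full level-order sequence: lime, aster, hop, sage, teak, bay, tulip, lily, fern, fig.

sage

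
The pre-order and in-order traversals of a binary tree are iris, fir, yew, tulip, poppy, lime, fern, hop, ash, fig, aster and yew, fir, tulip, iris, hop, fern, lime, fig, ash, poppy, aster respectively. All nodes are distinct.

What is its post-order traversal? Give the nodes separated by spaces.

yew tulip fir hop fern fig ash lime aster poppy iris

The first element of pre-order is the root; it splits in-order into left and right subtrees.
Root iris: left subtree has 3 nodes {yew, fir, tulip}, right has 7 {hop, fern, lime, fig, ash, poppy, aster}.
  Root fir: left subtree has 1 node {yew}, right has 1 {tulip}.
  Root poppy: left subtree has 5 nodes {hop, fern, lime, fig, ash}, right has 1 {aster}.
    Root lime: left subtree has 2 nodes {hop, fern}, right has 2 {fig, ash}.
      Root fern: left subtree has 1 node {hop}, right has 0 { }.
      Root ash: left subtree has 1 node {fig}, right has 0 { }.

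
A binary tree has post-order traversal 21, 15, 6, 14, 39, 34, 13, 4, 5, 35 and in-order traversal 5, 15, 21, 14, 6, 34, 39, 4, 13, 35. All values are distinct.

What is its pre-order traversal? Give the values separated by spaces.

The last element of post-order is the root; it splits in-order into left and right subtrees.
Root 35: left subtree has 9 nodes {5, 15, 21, 14, 6, 34, 39, 4, 13}, right has 0 { }.
  Root 5: left subtree has 0 nodes { }, right has 8 {15, 21, 14, 6, 34, 39, 4, 13}.
    Root 4: left subtree has 6 nodes {15, 21, 14, 6, 34, 39}, right has 1 {13}.
      Root 34: left subtree has 4 nodes {15, 21, 14, 6}, right has 1 {39}.
        Root 14: left subtree has 2 nodes {15, 21}, right has 1 {6}.
          Root 15: left subtree has 0 nodes { }, right has 1 {21}.

35 5 4 34 14 15 21 6 39 13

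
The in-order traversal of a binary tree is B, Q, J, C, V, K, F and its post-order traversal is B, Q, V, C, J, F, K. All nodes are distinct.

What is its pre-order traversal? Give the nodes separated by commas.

The last element of post-order is the root; it splits in-order into left and right subtrees.
Root K: left subtree has 5 nodes {B, Q, J, C, V}, right has 1 {F}.
  Root J: left subtree has 2 nodes {B, Q}, right has 2 {C, V}.
    Root Q: left subtree has 1 node {B}, right has 0 { }.
    Root C: left subtree has 0 nodes { }, right has 1 {V}.

K, J, Q, B, C, V, F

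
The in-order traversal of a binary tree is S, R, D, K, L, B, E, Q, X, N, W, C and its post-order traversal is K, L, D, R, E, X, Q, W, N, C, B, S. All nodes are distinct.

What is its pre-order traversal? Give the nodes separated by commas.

S, B, R, D, L, K, C, N, Q, E, X, W

The last element of post-order is the root; it splits in-order into left and right subtrees.
Root S: left subtree has 0 nodes { }, right has 11 {R, D, K, L, B, E, Q, X, N, W, C}.
  Root B: left subtree has 4 nodes {R, D, K, L}, right has 6 {E, Q, X, N, W, C}.
    Root R: left subtree has 0 nodes { }, right has 3 {D, K, L}.
      Root D: left subtree has 0 nodes { }, right has 2 {K, L}.
        Root L: left subtree has 1 node {K}, right has 0 { }.
    Root C: left subtree has 5 nodes {E, Q, X, N, W}, right has 0 { }.
      Root N: left subtree has 3 nodes {E, Q, X}, right has 1 {W}.
        Root Q: left subtree has 1 node {E}, right has 1 {X}.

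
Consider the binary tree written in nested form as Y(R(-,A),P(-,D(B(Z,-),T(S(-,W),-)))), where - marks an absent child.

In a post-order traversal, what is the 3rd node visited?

Post-order visits the left subtree, then the right subtree, then the node.
At Y: go left to R.
  At R: no left child.
  At R: go right to A.
    A is a leaf — visit A.
  Visit R.
At Y: go right to P.
  At P: no left child.
  At P: go right to D.
    At D: go left to B.
      At B: go left to Z.
        Z is a leaf — visit Z.
      At B: no right child.
      Visit B.
    At D: go right to T.
      At T: go left to S.
        At S: no left child.
        At S: go right to W.
          W is a leaf — visit W.
        Visit S.
      At T: no right child.
      Visit T.
    Visit D.
  Visit P.
Visit Y.
Full post-order sequence: A, R, Z, B, W, S, T, D, P, Y.

Z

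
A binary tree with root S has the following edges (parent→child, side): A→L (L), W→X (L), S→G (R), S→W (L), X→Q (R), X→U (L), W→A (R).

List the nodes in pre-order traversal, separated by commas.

S, W, X, U, Q, A, L, G

Pre-order visits the node, then its left subtree, then its right subtree.
Visit S.
At S: go left to W.
  Visit W.
  At W: go left to X.
    Visit X.
    At X: go left to U.
      U is a leaf — visit U.
    At X: go right to Q.
      Q is a leaf — visit Q.
  At W: go right to A.
    Visit A.
    At A: go left to L.
      L is a leaf — visit L.
    At A: no right child.
At S: go right to G.
  G is a leaf — visit G.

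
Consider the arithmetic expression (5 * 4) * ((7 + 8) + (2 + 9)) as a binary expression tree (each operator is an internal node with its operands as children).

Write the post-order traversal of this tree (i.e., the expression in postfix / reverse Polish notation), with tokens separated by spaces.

5 4 * 7 8 + 2 9 + + *

Post-order on an expression tree gives postfix notation: for each operator, emit left operand, right operand, then the operator.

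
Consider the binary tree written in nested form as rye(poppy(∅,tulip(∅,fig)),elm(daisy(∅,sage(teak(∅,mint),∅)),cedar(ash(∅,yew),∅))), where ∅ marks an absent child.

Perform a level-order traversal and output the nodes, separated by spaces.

rye poppy elm tulip daisy cedar fig sage ash teak yew mint

Level-order visits nodes level by level from the root, left to right within each level.
Level 0: rye
Level 1: poppy, elm
Level 2: tulip, daisy, cedar
Level 3: fig, sage, ash
Level 4: teak, yew
Level 5: mint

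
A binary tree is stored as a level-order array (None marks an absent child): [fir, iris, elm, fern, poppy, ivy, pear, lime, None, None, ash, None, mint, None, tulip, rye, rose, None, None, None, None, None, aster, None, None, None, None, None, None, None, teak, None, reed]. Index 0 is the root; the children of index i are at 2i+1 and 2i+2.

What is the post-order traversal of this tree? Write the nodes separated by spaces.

Post-order visits the left subtree, then the right subtree, then the node.
At fir: go left to iris.
  At iris: go left to fern.
    At fern: go left to lime.
      At lime: go left to rye.
        At rye: no left child.
        At rye: go right to reed.
          reed is a leaf — visit reed.
        Visit rye.
      At lime: go right to rose.
        rose is a leaf — visit rose.
      Visit lime.
    At fern: no right child.
    Visit fern.
  At iris: go right to poppy.
    At poppy: no left child.
    At poppy: go right to ash.
      At ash: no left child.
      At ash: go right to aster.
        aster is a leaf — visit aster.
      Visit ash.
    Visit poppy.
  Visit iris.
At fir: go right to elm.
  At elm: go left to ivy.
    At ivy: no left child.
    At ivy: go right to mint.
      mint is a leaf — visit mint.
    Visit ivy.
  At elm: go right to pear.
    At pear: no left child.
    At pear: go right to tulip.
      At tulip: no left child.
      At tulip: go right to teak.
        teak is a leaf — visit teak.
      Visit tulip.
    Visit pear.
  Visit elm.
Visit fir.

reed rye rose lime fern aster ash poppy iris mint ivy teak tulip pear elm fir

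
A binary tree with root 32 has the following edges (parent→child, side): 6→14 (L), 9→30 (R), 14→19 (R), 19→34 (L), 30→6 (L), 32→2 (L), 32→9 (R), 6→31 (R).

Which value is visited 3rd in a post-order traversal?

Post-order visits the left subtree, then the right subtree, then the node.
At 32: go left to 2.
  2 is a leaf — visit 2.
At 32: go right to 9.
  At 9: no left child.
  At 9: go right to 30.
    At 30: go left to 6.
      At 6: go left to 14.
        At 14: no left child.
        At 14: go right to 19.
          At 19: go left to 34.
            34 is a leaf — visit 34.
          At 19: no right child.
          Visit 19.
        Visit 14.
      At 6: go right to 31.
        31 is a leaf — visit 31.
      Visit 6.
    At 30: no right child.
    Visit 30.
  Visit 9.
Visit 32.
Full post-order sequence: 2, 34, 19, 14, 31, 6, 30, 9, 32.

19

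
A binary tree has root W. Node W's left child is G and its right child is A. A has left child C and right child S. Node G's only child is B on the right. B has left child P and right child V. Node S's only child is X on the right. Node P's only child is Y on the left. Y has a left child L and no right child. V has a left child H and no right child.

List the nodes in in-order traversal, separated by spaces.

G L Y P B H V W C A S X

In-order visits the left subtree, then the node, then the right subtree.
At W: go left to G.
  At G: no left child.
  Visit G.
  At G: go right to B.
    At B: go left to P.
      At P: go left to Y.
        At Y: go left to L.
          L is a leaf — visit L.
        Visit Y.
        At Y: no right child.
      Visit P.
      At P: no right child.
    Visit B.
    At B: go right to V.
      At V: go left to H.
        H is a leaf — visit H.
      Visit V.
      At V: no right child.
Visit W.
At W: go right to A.
  At A: go left to C.
    C is a leaf — visit C.
  Visit A.
  At A: go right to S.
    At S: no left child.
    Visit S.
    At S: go right to X.
      X is a leaf — visit X.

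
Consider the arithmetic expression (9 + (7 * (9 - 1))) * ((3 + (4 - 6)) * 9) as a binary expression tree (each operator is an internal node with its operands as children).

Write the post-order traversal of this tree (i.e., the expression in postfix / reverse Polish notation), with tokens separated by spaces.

Post-order on an expression tree gives postfix notation: for each operator, emit left operand, right operand, then the operator.

9 7 9 1 - * + 3 4 6 - + 9 * *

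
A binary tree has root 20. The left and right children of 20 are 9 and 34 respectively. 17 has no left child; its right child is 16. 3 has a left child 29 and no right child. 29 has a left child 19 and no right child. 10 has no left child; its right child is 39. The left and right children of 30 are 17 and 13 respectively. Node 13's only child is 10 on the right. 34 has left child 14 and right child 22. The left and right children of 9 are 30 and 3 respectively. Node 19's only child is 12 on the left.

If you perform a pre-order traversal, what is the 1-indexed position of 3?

9

Pre-order visits the node, then its left subtree, then its right subtree.
Visit 20.
At 20: go left to 9.
  Visit 9.
  At 9: go left to 30.
    Visit 30.
    At 30: go left to 17.
      Visit 17.
      At 17: no left child.
      At 17: go right to 16.
        16 is a leaf — visit 16.
    At 30: go right to 13.
      Visit 13.
      At 13: no left child.
      At 13: go right to 10.
        Visit 10.
        At 10: no left child.
        At 10: go right to 39.
          39 is a leaf — visit 39.
  At 9: go right to 3.
    Visit 3.
    At 3: go left to 29.
      Visit 29.
      At 29: go left to 19.
        Visit 19.
        At 19: go left to 12.
          12 is a leaf — visit 12.
        At 19: no right child.
      At 29: no right child.
    At 3: no right child.
At 20: go right to 34.
  Visit 34.
  At 34: go left to 14.
    14 is a leaf — visit 14.
  At 34: go right to 22.
    22 is a leaf — visit 22.
Full pre-order sequence: 20, 9, 30, 17, 16, 13, 10, 39, 3, 29, 19, 12, 34, 14, 22.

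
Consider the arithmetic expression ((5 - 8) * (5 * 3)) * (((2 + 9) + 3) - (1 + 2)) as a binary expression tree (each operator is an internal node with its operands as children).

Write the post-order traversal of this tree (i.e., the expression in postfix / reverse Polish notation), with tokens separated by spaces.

Post-order on an expression tree gives postfix notation: for each operator, emit left operand, right operand, then the operator.

5 8 - 5 3 * * 2 9 + 3 + 1 2 + - *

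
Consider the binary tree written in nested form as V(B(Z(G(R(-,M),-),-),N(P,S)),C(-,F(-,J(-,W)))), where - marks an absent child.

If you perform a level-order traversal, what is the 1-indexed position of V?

Level-order visits nodes level by level from the root, left to right within each level.
Level 0: V
Level 1: B, C
Level 2: Z, N, F
Level 3: G, P, S, J
Level 4: R, W
Level 5: M
Full level-order sequence: V, B, C, Z, N, F, G, P, S, J, R, W, M.

1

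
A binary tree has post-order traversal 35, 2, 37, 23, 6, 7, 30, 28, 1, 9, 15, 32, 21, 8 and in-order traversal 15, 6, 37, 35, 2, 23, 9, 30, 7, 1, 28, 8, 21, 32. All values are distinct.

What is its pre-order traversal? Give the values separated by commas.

The last element of post-order is the root; it splits in-order into left and right subtrees.
Root 8: left subtree has 11 nodes {15, 6, 37, 35, 2, 23, 9, 30, 7, 1, 28}, right has 2 {21, 32}.
  Root 15: left subtree has 0 nodes { }, right has 10 {6, 37, 35, 2, 23, 9, 30, 7, 1, 28}.
    Root 9: left subtree has 5 nodes {6, 37, 35, 2, 23}, right has 4 {30, 7, 1, 28}.
      Root 6: left subtree has 0 nodes { }, right has 4 {37, 35, 2, 23}.
        Root 23: left subtree has 3 nodes {37, 35, 2}, right has 0 { }.
          Root 37: left subtree has 0 nodes { }, right has 2 {35, 2}.
            Root 2: left subtree has 1 node {35}, right has 0 { }.
      Root 1: left subtree has 2 nodes {30, 7}, right has 1 {28}.
        Root 30: left subtree has 0 nodes { }, right has 1 {7}.
  Root 21: left subtree has 0 nodes { }, right has 1 {32}.

8, 15, 9, 6, 23, 37, 2, 35, 1, 30, 7, 28, 21, 32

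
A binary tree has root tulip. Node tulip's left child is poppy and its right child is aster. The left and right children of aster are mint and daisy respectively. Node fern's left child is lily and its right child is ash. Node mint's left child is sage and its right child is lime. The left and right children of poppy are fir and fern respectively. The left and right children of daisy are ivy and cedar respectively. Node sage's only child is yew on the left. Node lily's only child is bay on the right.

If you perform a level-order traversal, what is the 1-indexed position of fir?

4

Level-order visits nodes level by level from the root, left to right within each level.
Level 0: tulip
Level 1: poppy, aster
Level 2: fir, fern, mint, daisy
Level 3: lily, ash, sage, lime, ivy, cedar
Level 4: bay, yew
Full level-order sequence: tulip, poppy, aster, fir, fern, mint, daisy, lily, ash, sage, lime, ivy, cedar, bay, yew.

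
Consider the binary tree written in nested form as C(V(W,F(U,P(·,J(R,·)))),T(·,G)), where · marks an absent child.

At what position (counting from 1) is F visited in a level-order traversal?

Level-order visits nodes level by level from the root, left to right within each level.
Level 0: C
Level 1: V, T
Level 2: W, F, G
Level 3: U, P
Level 4: J
Level 5: R
Full level-order sequence: C, V, T, W, F, G, U, P, J, R.

5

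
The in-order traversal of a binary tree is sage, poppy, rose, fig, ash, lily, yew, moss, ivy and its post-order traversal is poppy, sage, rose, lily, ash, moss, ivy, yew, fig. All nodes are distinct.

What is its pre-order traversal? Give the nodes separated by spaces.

fig rose sage poppy yew ash lily ivy moss

The last element of post-order is the root; it splits in-order into left and right subtrees.
Root fig: left subtree has 3 nodes {sage, poppy, rose}, right has 5 {ash, lily, yew, moss, ivy}.
  Root rose: left subtree has 2 nodes {sage, poppy}, right has 0 { }.
    Root sage: left subtree has 0 nodes { }, right has 1 {poppy}.
  Root yew: left subtree has 2 nodes {ash, lily}, right has 2 {moss, ivy}.
    Root ash: left subtree has 0 nodes { }, right has 1 {lily}.
    Root ivy: left subtree has 1 node {moss}, right has 0 { }.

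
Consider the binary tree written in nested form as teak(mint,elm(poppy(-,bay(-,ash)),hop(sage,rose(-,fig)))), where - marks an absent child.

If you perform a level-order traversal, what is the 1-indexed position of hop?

Level-order visits nodes level by level from the root, left to right within each level.
Level 0: teak
Level 1: mint, elm
Level 2: poppy, hop
Level 3: bay, sage, rose
Level 4: ash, fig
Full level-order sequence: teak, mint, elm, poppy, hop, bay, sage, rose, ash, fig.

5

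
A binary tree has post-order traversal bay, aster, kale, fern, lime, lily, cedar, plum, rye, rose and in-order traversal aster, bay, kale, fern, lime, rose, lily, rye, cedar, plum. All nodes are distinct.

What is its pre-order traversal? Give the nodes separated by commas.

The last element of post-order is the root; it splits in-order into left and right subtrees.
Root rose: left subtree has 5 nodes {aster, bay, kale, fern, lime}, right has 4 {lily, rye, cedar, plum}.
  Root lime: left subtree has 4 nodes {aster, bay, kale, fern}, right has 0 { }.
    Root fern: left subtree has 3 nodes {aster, bay, kale}, right has 0 { }.
      Root kale: left subtree has 2 nodes {aster, bay}, right has 0 { }.
        Root aster: left subtree has 0 nodes { }, right has 1 {bay}.
  Root rye: left subtree has 1 node {lily}, right has 2 {cedar, plum}.
    Root plum: left subtree has 1 node {cedar}, right has 0 { }.

rose, lime, fern, kale, aster, bay, rye, lily, plum, cedar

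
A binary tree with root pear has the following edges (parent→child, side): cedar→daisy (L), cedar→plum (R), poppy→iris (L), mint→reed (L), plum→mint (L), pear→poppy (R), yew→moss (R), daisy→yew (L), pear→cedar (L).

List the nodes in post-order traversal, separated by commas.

Post-order visits the left subtree, then the right subtree, then the node.
At pear: go left to cedar.
  At cedar: go left to daisy.
    At daisy: go left to yew.
      At yew: no left child.
      At yew: go right to moss.
        moss is a leaf — visit moss.
      Visit yew.
    At daisy: no right child.
    Visit daisy.
  At cedar: go right to plum.
    At plum: go left to mint.
      At mint: go left to reed.
        reed is a leaf — visit reed.
      At mint: no right child.
      Visit mint.
    At plum: no right child.
    Visit plum.
  Visit cedar.
At pear: go right to poppy.
  At poppy: go left to iris.
    iris is a leaf — visit iris.
  At poppy: no right child.
  Visit poppy.
Visit pear.

moss, yew, daisy, reed, mint, plum, cedar, iris, poppy, pear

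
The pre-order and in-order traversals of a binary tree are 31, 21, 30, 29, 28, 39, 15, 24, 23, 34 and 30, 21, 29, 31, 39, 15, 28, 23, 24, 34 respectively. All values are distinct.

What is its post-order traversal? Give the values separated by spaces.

30 29 21 15 39 23 34 24 28 31

The first element of pre-order is the root; it splits in-order into left and right subtrees.
Root 31: left subtree has 3 nodes {30, 21, 29}, right has 6 {39, 15, 28, 23, 24, 34}.
  Root 21: left subtree has 1 node {30}, right has 1 {29}.
  Root 28: left subtree has 2 nodes {39, 15}, right has 3 {23, 24, 34}.
    Root 39: left subtree has 0 nodes { }, right has 1 {15}.
    Root 24: left subtree has 1 node {23}, right has 1 {34}.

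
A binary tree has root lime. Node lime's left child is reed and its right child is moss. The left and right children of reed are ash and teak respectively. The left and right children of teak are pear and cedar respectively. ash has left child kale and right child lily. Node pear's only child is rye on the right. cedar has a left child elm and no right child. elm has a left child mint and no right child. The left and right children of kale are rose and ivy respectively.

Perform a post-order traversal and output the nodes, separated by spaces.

Post-order visits the left subtree, then the right subtree, then the node.
At lime: go left to reed.
  At reed: go left to ash.
    At ash: go left to kale.
      At kale: go left to rose.
        rose is a leaf — visit rose.
      At kale: go right to ivy.
        ivy is a leaf — visit ivy.
      Visit kale.
    At ash: go right to lily.
      lily is a leaf — visit lily.
    Visit ash.
  At reed: go right to teak.
    At teak: go left to pear.
      At pear: no left child.
      At pear: go right to rye.
        rye is a leaf — visit rye.
      Visit pear.
    At teak: go right to cedar.
      At cedar: go left to elm.
        At elm: go left to mint.
          mint is a leaf — visit mint.
        At elm: no right child.
        Visit elm.
      At cedar: no right child.
      Visit cedar.
    Visit teak.
  Visit reed.
At lime: go right to moss.
  moss is a leaf — visit moss.
Visit lime.

rose ivy kale lily ash rye pear mint elm cedar teak reed moss lime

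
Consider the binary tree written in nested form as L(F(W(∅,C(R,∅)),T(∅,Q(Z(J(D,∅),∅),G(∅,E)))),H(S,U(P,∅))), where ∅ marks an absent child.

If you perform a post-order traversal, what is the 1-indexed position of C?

2

Post-order visits the left subtree, then the right subtree, then the node.
At L: go left to F.
  At F: go left to W.
    At W: no left child.
    At W: go right to C.
      At C: go left to R.
        R is a leaf — visit R.
      At C: no right child.
      Visit C.
    Visit W.
  At F: go right to T.
    At T: no left child.
    At T: go right to Q.
      At Q: go left to Z.
        At Z: go left to J.
          At J: go left to D.
            D is a leaf — visit D.
          At J: no right child.
          Visit J.
        At Z: no right child.
        Visit Z.
      At Q: go right to G.
        At G: no left child.
        At G: go right to E.
          E is a leaf — visit E.
        Visit G.
      Visit Q.
    Visit T.
  Visit F.
At L: go right to H.
  At H: go left to S.
    S is a leaf — visit S.
  At H: go right to U.
    At U: go left to P.
      P is a leaf — visit P.
    At U: no right child.
    Visit U.
  Visit H.
Visit L.
Full post-order sequence: R, C, W, D, J, Z, E, G, Q, T, F, S, P, U, H, L.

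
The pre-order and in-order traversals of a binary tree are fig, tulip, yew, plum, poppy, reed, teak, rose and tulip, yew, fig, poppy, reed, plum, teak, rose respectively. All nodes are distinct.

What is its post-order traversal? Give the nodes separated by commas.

The first element of pre-order is the root; it splits in-order into left and right subtrees.
Root fig: left subtree has 2 nodes {tulip, yew}, right has 5 {poppy, reed, plum, teak, rose}.
  Root tulip: left subtree has 0 nodes { }, right has 1 {yew}.
  Root plum: left subtree has 2 nodes {poppy, reed}, right has 2 {teak, rose}.
    Root poppy: left subtree has 0 nodes { }, right has 1 {reed}.
    Root teak: left subtree has 0 nodes { }, right has 1 {rose}.

yew, tulip, reed, poppy, rose, teak, plum, fig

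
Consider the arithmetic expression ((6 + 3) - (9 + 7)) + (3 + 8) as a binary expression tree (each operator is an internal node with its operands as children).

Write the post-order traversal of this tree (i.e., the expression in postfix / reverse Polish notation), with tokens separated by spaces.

Post-order on an expression tree gives postfix notation: for each operator, emit left operand, right operand, then the operator.

6 3 + 9 7 + - 3 8 + +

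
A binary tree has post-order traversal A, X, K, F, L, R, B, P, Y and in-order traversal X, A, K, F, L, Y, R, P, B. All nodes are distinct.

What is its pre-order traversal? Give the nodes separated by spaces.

The last element of post-order is the root; it splits in-order into left and right subtrees.
Root Y: left subtree has 5 nodes {X, A, K, F, L}, right has 3 {R, P, B}.
  Root L: left subtree has 4 nodes {X, A, K, F}, right has 0 { }.
    Root F: left subtree has 3 nodes {X, A, K}, right has 0 { }.
      Root K: left subtree has 2 nodes {X, A}, right has 0 { }.
        Root X: left subtree has 0 nodes { }, right has 1 {A}.
  Root P: left subtree has 1 node {R}, right has 1 {B}.

Y L F K X A P R B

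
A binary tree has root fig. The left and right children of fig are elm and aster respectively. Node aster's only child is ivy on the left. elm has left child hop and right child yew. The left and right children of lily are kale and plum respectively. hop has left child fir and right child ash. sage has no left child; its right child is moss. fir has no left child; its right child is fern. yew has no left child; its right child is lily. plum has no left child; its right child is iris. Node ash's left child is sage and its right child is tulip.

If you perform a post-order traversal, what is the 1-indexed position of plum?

Post-order visits the left subtree, then the right subtree, then the node.
At fig: go left to elm.
  At elm: go left to hop.
    At hop: go left to fir.
      At fir: no left child.
      At fir: go right to fern.
        fern is a leaf — visit fern.
      Visit fir.
    At hop: go right to ash.
      At ash: go left to sage.
        At sage: no left child.
        At sage: go right to moss.
          moss is a leaf — visit moss.
        Visit sage.
      At ash: go right to tulip.
        tulip is a leaf — visit tulip.
      Visit ash.
    Visit hop.
  At elm: go right to yew.
    At yew: no left child.
    At yew: go right to lily.
      At lily: go left to kale.
        kale is a leaf — visit kale.
      At lily: go right to plum.
        At plum: no left child.
        At plum: go right to iris.
          iris is a leaf — visit iris.
        Visit plum.
      Visit lily.
    Visit yew.
  Visit elm.
At fig: go right to aster.
  At aster: go left to ivy.
    ivy is a leaf — visit ivy.
  At aster: no right child.
  Visit aster.
Visit fig.
Full post-order sequence: fern, fir, moss, sage, tulip, ash, hop, kale, iris, plum, lily, yew, elm, ivy, aster, fig.

10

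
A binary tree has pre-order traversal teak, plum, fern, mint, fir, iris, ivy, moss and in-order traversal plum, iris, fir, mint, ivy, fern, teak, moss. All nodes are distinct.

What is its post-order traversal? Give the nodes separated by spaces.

The first element of pre-order is the root; it splits in-order into left and right subtrees.
Root teak: left subtree has 6 nodes {plum, iris, fir, mint, ivy, fern}, right has 1 {moss}.
  Root plum: left subtree has 0 nodes { }, right has 5 {iris, fir, mint, ivy, fern}.
    Root fern: left subtree has 4 nodes {iris, fir, mint, ivy}, right has 0 { }.
      Root mint: left subtree has 2 nodes {iris, fir}, right has 1 {ivy}.
        Root fir: left subtree has 1 node {iris}, right has 0 { }.

iris fir ivy mint fern plum moss teak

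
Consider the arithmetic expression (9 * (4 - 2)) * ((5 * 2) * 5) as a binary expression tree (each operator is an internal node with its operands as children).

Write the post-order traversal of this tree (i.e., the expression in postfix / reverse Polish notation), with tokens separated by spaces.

Post-order on an expression tree gives postfix notation: for each operator, emit left operand, right operand, then the operator.

9 4 2 - * 5 2 * 5 * *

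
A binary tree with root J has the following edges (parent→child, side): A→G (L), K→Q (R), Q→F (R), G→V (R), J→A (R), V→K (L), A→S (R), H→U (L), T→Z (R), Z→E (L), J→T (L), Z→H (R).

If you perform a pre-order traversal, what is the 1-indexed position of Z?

3

Pre-order visits the node, then its left subtree, then its right subtree.
Visit J.
At J: go left to T.
  Visit T.
  At T: no left child.
  At T: go right to Z.
    Visit Z.
    At Z: go left to E.
      E is a leaf — visit E.
    At Z: go right to H.
      Visit H.
      At H: go left to U.
        U is a leaf — visit U.
      At H: no right child.
At J: go right to A.
  Visit A.
  At A: go left to G.
    Visit G.
    At G: no left child.
    At G: go right to V.
      Visit V.
      At V: go left to K.
        Visit K.
        At K: no left child.
        At K: go right to Q.
          Visit Q.
          At Q: no left child.
          At Q: go right to F.
            F is a leaf — visit F.
      At V: no right child.
  At A: go right to S.
    S is a leaf — visit S.
Full pre-order sequence: J, T, Z, E, H, U, A, G, V, K, Q, F, S.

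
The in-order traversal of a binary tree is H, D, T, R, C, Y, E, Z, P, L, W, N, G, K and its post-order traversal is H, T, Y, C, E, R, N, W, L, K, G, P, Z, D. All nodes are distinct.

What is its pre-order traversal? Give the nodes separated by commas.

D, H, Z, R, T, E, C, Y, P, G, L, W, N, K

The last element of post-order is the root; it splits in-order into left and right subtrees.
Root D: left subtree has 1 node {H}, right has 12 {T, R, C, Y, E, Z, P, L, W, N, G, K}.
  Root Z: left subtree has 5 nodes {T, R, C, Y, E}, right has 6 {P, L, W, N, G, K}.
    Root R: left subtree has 1 node {T}, right has 3 {C, Y, E}.
      Root E: left subtree has 2 nodes {C, Y}, right has 0 { }.
        Root C: left subtree has 0 nodes { }, right has 1 {Y}.
    Root P: left subtree has 0 nodes { }, right has 5 {L, W, N, G, K}.
      Root G: left subtree has 3 nodes {L, W, N}, right has 1 {K}.
        Root L: left subtree has 0 nodes { }, right has 2 {W, N}.
          Root W: left subtree has 0 nodes { }, right has 1 {N}.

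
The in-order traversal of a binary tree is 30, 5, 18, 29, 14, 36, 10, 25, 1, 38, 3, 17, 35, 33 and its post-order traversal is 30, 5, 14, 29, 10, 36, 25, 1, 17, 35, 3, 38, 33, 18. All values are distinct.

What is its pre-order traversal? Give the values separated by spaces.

18 5 30 33 38 1 25 36 29 14 10 3 35 17

The last element of post-order is the root; it splits in-order into left and right subtrees.
Root 18: left subtree has 2 nodes {30, 5}, right has 11 {29, 14, 36, 10, 25, 1, 38, 3, 17, 35, 33}.
  Root 5: left subtree has 1 node {30}, right has 0 { }.
  Root 33: left subtree has 10 nodes {29, 14, 36, 10, 25, 1, 38, 3, 17, 35}, right has 0 { }.
    Root 38: left subtree has 6 nodes {29, 14, 36, 10, 25, 1}, right has 3 {3, 17, 35}.
      Root 1: left subtree has 5 nodes {29, 14, 36, 10, 25}, right has 0 { }.
        Root 25: left subtree has 4 nodes {29, 14, 36, 10}, right has 0 { }.
          Root 36: left subtree has 2 nodes {29, 14}, right has 1 {10}.
            Root 29: left subtree has 0 nodes { }, right has 1 {14}.
      Root 3: left subtree has 0 nodes { }, right has 2 {17, 35}.
        Root 35: left subtree has 1 node {17}, right has 0 { }.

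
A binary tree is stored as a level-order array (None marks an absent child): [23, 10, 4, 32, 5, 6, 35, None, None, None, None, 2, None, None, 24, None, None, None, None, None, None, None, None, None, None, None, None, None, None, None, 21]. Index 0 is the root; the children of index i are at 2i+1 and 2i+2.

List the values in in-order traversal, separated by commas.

32, 10, 5, 23, 2, 6, 4, 35, 24, 21

In-order visits the left subtree, then the node, then the right subtree.
At 23: go left to 10.
  At 10: go left to 32.
    32 is a leaf — visit 32.
  Visit 10.
  At 10: go right to 5.
    5 is a leaf — visit 5.
Visit 23.
At 23: go right to 4.
  At 4: go left to 6.
    At 6: go left to 2.
      2 is a leaf — visit 2.
    Visit 6.
    At 6: no right child.
  Visit 4.
  At 4: go right to 35.
    At 35: no left child.
    Visit 35.
    At 35: go right to 24.
      At 24: no left child.
      Visit 24.
      At 24: go right to 21.
        21 is a leaf — visit 21.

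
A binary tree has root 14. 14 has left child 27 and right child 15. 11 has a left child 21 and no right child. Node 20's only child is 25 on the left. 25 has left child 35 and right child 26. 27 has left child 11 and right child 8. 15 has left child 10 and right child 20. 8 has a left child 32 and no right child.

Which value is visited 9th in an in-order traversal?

35

In-order visits the left subtree, then the node, then the right subtree.
At 14: go left to 27.
  At 27: go left to 11.
    At 11: go left to 21.
      21 is a leaf — visit 21.
    Visit 11.
    At 11: no right child.
  Visit 27.
  At 27: go right to 8.
    At 8: go left to 32.
      32 is a leaf — visit 32.
    Visit 8.
    At 8: no right child.
Visit 14.
At 14: go right to 15.
  At 15: go left to 10.
    10 is a leaf — visit 10.
  Visit 15.
  At 15: go right to 20.
    At 20: go left to 25.
      At 25: go left to 35.
        35 is a leaf — visit 35.
      Visit 25.
      At 25: go right to 26.
        26 is a leaf — visit 26.
    Visit 20.
    At 20: no right child.
Full in-order sequence: 21, 11, 27, 32, 8, 14, 10, 15, 35, 25, 26, 20.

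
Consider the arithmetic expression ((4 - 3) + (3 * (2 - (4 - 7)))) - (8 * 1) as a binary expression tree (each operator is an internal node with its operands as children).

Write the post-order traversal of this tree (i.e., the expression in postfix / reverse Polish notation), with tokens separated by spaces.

Post-order on an expression tree gives postfix notation: for each operator, emit left operand, right operand, then the operator.

4 3 - 3 2 4 7 - - * + 8 1 * -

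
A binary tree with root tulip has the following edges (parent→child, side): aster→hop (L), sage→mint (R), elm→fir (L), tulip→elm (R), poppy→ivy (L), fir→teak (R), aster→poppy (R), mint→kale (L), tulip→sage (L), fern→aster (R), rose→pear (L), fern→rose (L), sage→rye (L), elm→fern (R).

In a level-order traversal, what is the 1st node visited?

tulip

Level-order visits nodes level by level from the root, left to right within each level.
Level 0: tulip
Level 1: sage, elm
Level 2: rye, mint, fir, fern
Level 3: kale, teak, rose, aster
Level 4: pear, hop, poppy
Level 5: ivy
Full level-order sequence: tulip, sage, elm, rye, mint, fir, fern, kale, teak, rose, aster, pear, hop, poppy, ivy.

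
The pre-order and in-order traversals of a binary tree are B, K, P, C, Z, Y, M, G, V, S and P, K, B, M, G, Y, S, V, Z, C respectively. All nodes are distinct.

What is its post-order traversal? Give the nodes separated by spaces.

P K G M S V Y Z C B

The first element of pre-order is the root; it splits in-order into left and right subtrees.
Root B: left subtree has 2 nodes {P, K}, right has 7 {M, G, Y, S, V, Z, C}.
  Root K: left subtree has 1 node {P}, right has 0 { }.
  Root C: left subtree has 6 nodes {M, G, Y, S, V, Z}, right has 0 { }.
    Root Z: left subtree has 5 nodes {M, G, Y, S, V}, right has 0 { }.
      Root Y: left subtree has 2 nodes {M, G}, right has 2 {S, V}.
        Root M: left subtree has 0 nodes { }, right has 1 {G}.
        Root V: left subtree has 1 node {S}, right has 0 { }.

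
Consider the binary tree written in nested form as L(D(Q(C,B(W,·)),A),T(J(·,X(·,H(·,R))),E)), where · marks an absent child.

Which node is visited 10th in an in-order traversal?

In-order visits the left subtree, then the node, then the right subtree.
At L: go left to D.
  At D: go left to Q.
    At Q: go left to C.
      C is a leaf — visit C.
    Visit Q.
    At Q: go right to B.
      At B: go left to W.
        W is a leaf — visit W.
      Visit B.
      At B: no right child.
  Visit D.
  At D: go right to A.
    A is a leaf — visit A.
Visit L.
At L: go right to T.
  At T: go left to J.
    At J: no left child.
    Visit J.
    At J: go right to X.
      At X: no left child.
      Visit X.
      At X: go right to H.
        At H: no left child.
        Visit H.
        At H: go right to R.
          R is a leaf — visit R.
  Visit T.
  At T: go right to E.
    E is a leaf — visit E.
Full in-order sequence: C, Q, W, B, D, A, L, J, X, H, R, T, E.

H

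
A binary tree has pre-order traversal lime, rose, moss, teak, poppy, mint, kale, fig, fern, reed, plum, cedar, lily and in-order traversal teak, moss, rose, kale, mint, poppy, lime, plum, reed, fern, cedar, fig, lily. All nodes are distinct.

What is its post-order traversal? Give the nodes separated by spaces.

teak moss kale mint poppy rose plum reed cedar fern lily fig lime

The first element of pre-order is the root; it splits in-order into left and right subtrees.
Root lime: left subtree has 6 nodes {teak, moss, rose, kale, mint, poppy}, right has 6 {plum, reed, fern, cedar, fig, lily}.
  Root rose: left subtree has 2 nodes {teak, moss}, right has 3 {kale, mint, poppy}.
    Root moss: left subtree has 1 node {teak}, right has 0 { }.
    Root poppy: left subtree has 2 nodes {kale, mint}, right has 0 { }.
      Root mint: left subtree has 1 node {kale}, right has 0 { }.
  Root fig: left subtree has 4 nodes {plum, reed, fern, cedar}, right has 1 {lily}.
    Root fern: left subtree has 2 nodes {plum, reed}, right has 1 {cedar}.
      Root reed: left subtree has 1 node {plum}, right has 0 { }.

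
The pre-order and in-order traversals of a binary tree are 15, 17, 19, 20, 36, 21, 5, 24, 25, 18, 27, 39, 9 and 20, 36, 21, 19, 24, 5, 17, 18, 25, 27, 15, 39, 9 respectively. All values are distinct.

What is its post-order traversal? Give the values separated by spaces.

21 36 20 24 5 19 18 27 25 17 9 39 15

The first element of pre-order is the root; it splits in-order into left and right subtrees.
Root 15: left subtree has 10 nodes {20, 36, 21, 19, 24, 5, 17, 18, 25, 27}, right has 2 {39, 9}.
  Root 17: left subtree has 6 nodes {20, 36, 21, 19, 24, 5}, right has 3 {18, 25, 27}.
    Root 19: left subtree has 3 nodes {20, 36, 21}, right has 2 {24, 5}.
      Root 20: left subtree has 0 nodes { }, right has 2 {36, 21}.
        Root 36: left subtree has 0 nodes { }, right has 1 {21}.
      Root 5: left subtree has 1 node {24}, right has 0 { }.
    Root 25: left subtree has 1 node {18}, right has 1 {27}.
  Root 39: left subtree has 0 nodes { }, right has 1 {9}.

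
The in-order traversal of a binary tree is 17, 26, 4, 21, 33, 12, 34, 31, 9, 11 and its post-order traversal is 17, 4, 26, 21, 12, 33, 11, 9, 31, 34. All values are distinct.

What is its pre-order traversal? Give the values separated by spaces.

34 33 21 26 17 4 12 31 9 11

The last element of post-order is the root; it splits in-order into left and right subtrees.
Root 34: left subtree has 6 nodes {17, 26, 4, 21, 33, 12}, right has 3 {31, 9, 11}.
  Root 33: left subtree has 4 nodes {17, 26, 4, 21}, right has 1 {12}.
    Root 21: left subtree has 3 nodes {17, 26, 4}, right has 0 { }.
      Root 26: left subtree has 1 node {17}, right has 1 {4}.
  Root 31: left subtree has 0 nodes { }, right has 2 {9, 11}.
    Root 9: left subtree has 0 nodes { }, right has 1 {11}.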